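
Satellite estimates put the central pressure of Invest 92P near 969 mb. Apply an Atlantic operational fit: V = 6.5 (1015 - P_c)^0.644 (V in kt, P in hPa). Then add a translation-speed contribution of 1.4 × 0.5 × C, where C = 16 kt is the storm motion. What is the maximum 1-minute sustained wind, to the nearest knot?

88 kt

ΔP = 1015 − 969 = 46 mb.
46^0.644 ≈ 11.771.
V ≈ 6.5 × 11.771 ≈ 76.5 kt.
Translation term: 1.4 × 0.5 × 16 = 11.2 kt.
Corrected V ≈ 87.7 kt → 88 kt.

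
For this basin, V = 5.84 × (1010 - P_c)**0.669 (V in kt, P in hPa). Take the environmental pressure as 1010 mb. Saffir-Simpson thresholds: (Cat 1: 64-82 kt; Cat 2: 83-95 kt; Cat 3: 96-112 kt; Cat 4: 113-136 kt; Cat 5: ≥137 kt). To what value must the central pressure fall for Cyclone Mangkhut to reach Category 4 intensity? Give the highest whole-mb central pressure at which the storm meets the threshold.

926 mb

Category 4 begins at V = 113 kt.
Required ΔP = (113/5.84)^(1/0.669) = 19.349^1.495 ≈ 83.80 mb.
P_c ≤ 1010 − 83.80 = 926.20, so the highest integer P_c is 926 mb.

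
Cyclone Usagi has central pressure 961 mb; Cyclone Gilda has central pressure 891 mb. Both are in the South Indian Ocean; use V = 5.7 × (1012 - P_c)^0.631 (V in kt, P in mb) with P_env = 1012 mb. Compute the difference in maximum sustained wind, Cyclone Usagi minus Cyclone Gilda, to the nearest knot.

Cyclone Usagi: ΔP = 51; V ≈ 5.7 × 51^0.631 ≈ 68.13 kt.
Cyclone Gilda: ΔP = 121; V ≈ 5.7 × 121^0.631 ≈ 117.52 kt.
Difference ≈ 68.13 − 117.52 = -49.39 → -49 kt.

-49 kt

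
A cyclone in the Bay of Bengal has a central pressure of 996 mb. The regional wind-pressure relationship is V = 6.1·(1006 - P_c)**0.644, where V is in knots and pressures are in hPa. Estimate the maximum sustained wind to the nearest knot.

ΔP = 1006 − 996 = 10 mb.
10^0.644 ≈ 4.406.
V ≈ 6.1 × 4.406 ≈ 26.9 kt.

27 kt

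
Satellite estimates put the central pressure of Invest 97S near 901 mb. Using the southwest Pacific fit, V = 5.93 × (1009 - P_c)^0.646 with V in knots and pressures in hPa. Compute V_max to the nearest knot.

ΔP = 1009 − 901 = 108 mb.
108^0.646 ≈ 20.587.
V ≈ 5.93 × 20.587 ≈ 122.1 kt.

122 kt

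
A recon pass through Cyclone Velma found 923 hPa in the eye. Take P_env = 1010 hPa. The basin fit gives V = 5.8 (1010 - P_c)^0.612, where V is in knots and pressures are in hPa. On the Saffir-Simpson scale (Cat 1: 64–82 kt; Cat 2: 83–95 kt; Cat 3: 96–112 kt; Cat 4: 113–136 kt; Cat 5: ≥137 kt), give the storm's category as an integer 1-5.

2

ΔP = 1010 − 923 = 87 hPa.
V ≈ 5.8 × 87^0.612 = 5.8 × 15.38 ≈ 89 kt.
89 kt falls in the Category 2 band.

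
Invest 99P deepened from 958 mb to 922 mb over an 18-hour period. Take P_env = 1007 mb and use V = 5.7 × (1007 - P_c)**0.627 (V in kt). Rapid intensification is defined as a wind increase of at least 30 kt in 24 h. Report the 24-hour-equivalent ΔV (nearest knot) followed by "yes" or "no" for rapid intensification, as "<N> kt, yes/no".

V₁: ΔP = 49, V ≈ 5.7 × 49^0.627 ≈ 65.41 kt.
V₂: ΔP = 85, V ≈ 5.7 × 85^0.627 ≈ 92.39 kt.
ΔV over 18 h = 26.98 kt → 24 h equivalent = 26.98 × 24/18 ≈ 35.97 kt.
36 kt ≥ 30 kt ⇒ rapid intensification.

36 kt, yes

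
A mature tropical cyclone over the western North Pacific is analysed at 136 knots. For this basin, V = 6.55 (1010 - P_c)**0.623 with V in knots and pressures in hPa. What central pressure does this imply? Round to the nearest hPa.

ΔP = (V / 6.55)^(1/0.623) = (136/6.55)^1.605.
136/6.55 = 20.763; 20.763^1.605 ≈ 130.15 hPa.
P_c = 1010 − 130.15 = 879.85 ≈ 880 hPa.

880 hPa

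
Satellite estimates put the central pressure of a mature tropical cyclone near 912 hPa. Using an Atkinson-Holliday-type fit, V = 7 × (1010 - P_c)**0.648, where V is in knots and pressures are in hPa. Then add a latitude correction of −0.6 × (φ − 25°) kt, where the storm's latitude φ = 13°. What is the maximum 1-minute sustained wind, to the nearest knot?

ΔP = 1010 − 912 = 98 hPa.
98^0.648 ≈ 19.513.
V ≈ 7 × 19.513 ≈ 136.6 kt.
Latitude correction: −0.6 × (13 − 25) = 7.2 kt.
Corrected V ≈ 143.8 kt → 144 kt.

144 kt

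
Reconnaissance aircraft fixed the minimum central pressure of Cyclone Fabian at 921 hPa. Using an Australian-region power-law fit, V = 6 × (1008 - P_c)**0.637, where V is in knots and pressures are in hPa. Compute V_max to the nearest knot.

ΔP = 1008 − 921 = 87 hPa.
87^0.637 ≈ 17.198.
V ≈ 6 × 17.198 ≈ 103.2 kt.

103 kt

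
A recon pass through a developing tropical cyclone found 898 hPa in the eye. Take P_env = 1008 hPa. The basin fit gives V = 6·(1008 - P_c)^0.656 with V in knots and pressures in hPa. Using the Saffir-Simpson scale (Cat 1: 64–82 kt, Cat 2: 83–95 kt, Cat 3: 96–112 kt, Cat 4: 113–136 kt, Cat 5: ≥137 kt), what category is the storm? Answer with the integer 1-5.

ΔP = 1008 − 898 = 110 hPa.
V ≈ 6 × 110^0.656 = 6 × 21.84 ≈ 131 kt.
131 kt falls in the Category 4 band.

4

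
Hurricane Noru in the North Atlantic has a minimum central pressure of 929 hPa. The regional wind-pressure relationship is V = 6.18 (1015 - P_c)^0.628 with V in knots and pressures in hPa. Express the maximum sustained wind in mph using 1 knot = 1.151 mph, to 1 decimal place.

116.7 mph

ΔP = 1015 − 929 = 86 hPa.
V ≈ 6.18 × 86^0.628 = 6.18 × 16.401 ≈ 101.357 kt.
101.357 × 1.151 ≈ 116.66 mph → 116.7 mph.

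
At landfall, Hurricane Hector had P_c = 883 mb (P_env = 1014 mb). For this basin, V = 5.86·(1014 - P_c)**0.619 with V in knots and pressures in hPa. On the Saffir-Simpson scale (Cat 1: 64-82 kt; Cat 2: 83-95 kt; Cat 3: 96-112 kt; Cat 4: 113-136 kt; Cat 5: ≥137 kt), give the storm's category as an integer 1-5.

ΔP = 1014 − 883 = 131 mb.
V ≈ 5.86 × 131^0.619 = 5.86 × 20.45 ≈ 120 kt.
120 kt falls in the Category 4 band.

4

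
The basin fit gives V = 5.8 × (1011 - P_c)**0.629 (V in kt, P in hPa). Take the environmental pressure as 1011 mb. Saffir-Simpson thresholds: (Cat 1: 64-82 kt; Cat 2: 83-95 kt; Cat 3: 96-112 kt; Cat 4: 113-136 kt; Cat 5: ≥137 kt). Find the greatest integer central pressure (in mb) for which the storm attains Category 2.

942 mb

Category 2 begins at V = 83 kt.
Required ΔP = (83/5.8)^(1/0.629) = 14.310^1.590 ≈ 68.75 mb.
P_c ≤ 1011 − 68.75 = 942.25, so the highest integer P_c is 942 mb.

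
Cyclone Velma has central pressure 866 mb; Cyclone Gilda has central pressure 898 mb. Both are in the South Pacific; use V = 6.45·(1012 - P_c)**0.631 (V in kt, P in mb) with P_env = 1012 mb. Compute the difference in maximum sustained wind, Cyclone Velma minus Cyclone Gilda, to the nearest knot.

Cyclone Velma: ΔP = 146; V ≈ 6.45 × 146^0.631 ≈ 149.72 kt.
Cyclone Gilda: ΔP = 114; V ≈ 6.45 × 114^0.631 ≈ 128.08 kt.
Difference ≈ 149.72 − 128.08 = 21.64 → 22 kt.

22 kt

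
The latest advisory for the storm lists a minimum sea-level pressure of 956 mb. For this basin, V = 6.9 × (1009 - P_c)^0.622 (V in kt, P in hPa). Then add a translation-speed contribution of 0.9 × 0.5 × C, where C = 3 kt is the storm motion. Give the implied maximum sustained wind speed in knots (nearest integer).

83 kt

ΔP = 1009 − 956 = 53 mb.
53^0.622 ≈ 11.817.
V ≈ 6.9 × 11.817 ≈ 81.5 kt.
Translation term: 0.9 × 0.5 × 3 = 1.35 kt.
Corrected V ≈ 82.85 kt → 83 kt.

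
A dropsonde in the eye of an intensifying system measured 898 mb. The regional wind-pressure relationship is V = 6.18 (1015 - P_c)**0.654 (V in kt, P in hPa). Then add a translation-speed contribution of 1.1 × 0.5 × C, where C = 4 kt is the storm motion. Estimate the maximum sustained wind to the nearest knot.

141 kt

ΔP = 1015 − 898 = 117 mb.
117^0.654 ≈ 22.521.
V ≈ 6.18 × 22.521 ≈ 139.2 kt.
Translation term: 1.1 × 0.5 × 4 = 2.2 kt.
Corrected V ≈ 141.4 kt → 141 kt.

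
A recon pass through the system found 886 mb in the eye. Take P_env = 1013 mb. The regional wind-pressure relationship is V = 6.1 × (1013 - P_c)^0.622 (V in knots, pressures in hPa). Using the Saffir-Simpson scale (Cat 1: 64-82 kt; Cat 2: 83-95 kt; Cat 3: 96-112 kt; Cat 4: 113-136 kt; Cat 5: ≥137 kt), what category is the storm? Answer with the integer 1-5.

ΔP = 1013 − 886 = 127 mb.
V ≈ 6.1 × 127^0.622 = 6.1 × 20.35 ≈ 124 kt.
124 kt falls in the Category 4 band.

4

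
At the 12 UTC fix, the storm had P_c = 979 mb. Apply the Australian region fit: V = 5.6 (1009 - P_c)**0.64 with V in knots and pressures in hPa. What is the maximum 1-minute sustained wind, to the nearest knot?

ΔP = 1009 − 979 = 30 mb.
30^0.64 ≈ 8.818.
V ≈ 5.6 × 8.818 ≈ 49.4 kt.

49 kt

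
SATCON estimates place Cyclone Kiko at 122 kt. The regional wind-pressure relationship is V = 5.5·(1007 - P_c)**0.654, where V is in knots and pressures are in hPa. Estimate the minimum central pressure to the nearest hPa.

ΔP = (V / 5.5)^(1/0.654) = (122/5.5)^1.529.
122/5.5 = 22.182; 22.182^1.529 ≈ 114.31 hPa.
P_c = 1007 − 114.31 = 892.69 ≈ 893 hPa.

893 hPa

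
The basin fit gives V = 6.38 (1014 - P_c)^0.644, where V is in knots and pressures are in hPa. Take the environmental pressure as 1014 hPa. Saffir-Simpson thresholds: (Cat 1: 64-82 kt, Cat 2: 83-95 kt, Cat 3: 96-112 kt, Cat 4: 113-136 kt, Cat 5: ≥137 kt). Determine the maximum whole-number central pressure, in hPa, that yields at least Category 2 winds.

Category 2 begins at V = 83 kt.
Required ΔP = (83/6.38)^(1/0.644) = 13.009^1.553 ≈ 53.73 hPa.
P_c ≤ 1014 − 53.73 = 960.27, so the highest integer P_c is 960 hPa.

960 hPa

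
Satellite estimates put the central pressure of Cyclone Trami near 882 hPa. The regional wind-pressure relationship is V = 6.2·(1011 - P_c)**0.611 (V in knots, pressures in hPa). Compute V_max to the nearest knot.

ΔP = 1011 − 882 = 129 hPa.
129^0.611 ≈ 19.479.
V ≈ 6.2 × 19.479 ≈ 120.8 kt.

121 kt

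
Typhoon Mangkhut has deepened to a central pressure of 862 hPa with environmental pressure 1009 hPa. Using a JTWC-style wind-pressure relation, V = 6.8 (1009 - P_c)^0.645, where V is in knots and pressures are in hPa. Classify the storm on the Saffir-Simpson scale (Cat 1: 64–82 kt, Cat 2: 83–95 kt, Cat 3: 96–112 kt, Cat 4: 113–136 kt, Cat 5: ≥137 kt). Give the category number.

5

ΔP = 1009 − 862 = 147 hPa.
V ≈ 6.8 × 147^0.645 = 6.8 × 25.00 ≈ 170 kt.
170 kt falls in the Category 5 band.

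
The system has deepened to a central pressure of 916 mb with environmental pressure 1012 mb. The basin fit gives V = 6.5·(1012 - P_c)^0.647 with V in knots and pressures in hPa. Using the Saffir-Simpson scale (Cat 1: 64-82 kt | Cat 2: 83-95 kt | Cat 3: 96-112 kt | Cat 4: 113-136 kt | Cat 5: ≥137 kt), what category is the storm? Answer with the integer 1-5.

ΔP = 1012 − 916 = 96 mb.
V ≈ 6.5 × 96^0.647 = 6.5 × 19.17 ≈ 125 kt.
125 kt falls in the Category 4 band.

4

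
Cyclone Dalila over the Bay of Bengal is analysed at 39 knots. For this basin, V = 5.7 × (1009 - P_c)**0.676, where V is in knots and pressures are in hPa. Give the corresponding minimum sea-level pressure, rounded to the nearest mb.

ΔP = (V / 5.7)^(1/0.676) = (39/5.7)^1.479.
39/5.7 = 6.842; 6.842^1.479 ≈ 17.20 mb.
P_c = 1009 − 17.20 = 991.80 ≈ 992 mb.

992 mb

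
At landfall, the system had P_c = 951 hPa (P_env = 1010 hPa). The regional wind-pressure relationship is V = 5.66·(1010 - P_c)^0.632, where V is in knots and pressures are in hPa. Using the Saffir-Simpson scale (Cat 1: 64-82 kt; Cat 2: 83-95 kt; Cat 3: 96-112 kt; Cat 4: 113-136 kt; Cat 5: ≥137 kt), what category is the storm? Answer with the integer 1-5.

ΔP = 1010 − 951 = 59 hPa.
V ≈ 5.66 × 59^0.632 = 5.66 × 13.16 ≈ 74 kt.
74 kt falls in the Category 1 band.

1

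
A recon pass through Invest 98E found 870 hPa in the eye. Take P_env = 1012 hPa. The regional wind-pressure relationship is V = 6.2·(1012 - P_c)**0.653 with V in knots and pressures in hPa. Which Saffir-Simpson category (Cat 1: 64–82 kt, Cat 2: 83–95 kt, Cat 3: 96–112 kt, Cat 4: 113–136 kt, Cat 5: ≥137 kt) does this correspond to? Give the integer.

5

ΔP = 1012 − 870 = 142 hPa.
V ≈ 6.2 × 142^0.653 = 6.2 × 25.44 ≈ 158 kt.
158 kt falls in the Category 5 band.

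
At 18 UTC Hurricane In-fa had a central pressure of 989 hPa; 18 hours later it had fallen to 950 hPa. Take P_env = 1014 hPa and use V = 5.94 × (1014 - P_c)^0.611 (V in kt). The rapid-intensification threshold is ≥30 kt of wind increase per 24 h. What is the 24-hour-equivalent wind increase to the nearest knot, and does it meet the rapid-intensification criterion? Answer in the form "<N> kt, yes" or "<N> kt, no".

44 kt, yes

V₁: ΔP = 25, V ≈ 5.94 × 25^0.611 ≈ 42.45 kt.
V₂: ΔP = 64, V ≈ 5.94 × 64^0.611 ≈ 75.40 kt.
ΔV over 18 h = 32.95 kt → 24 h equivalent = 32.95 × 24/18 ≈ 43.93 kt.
44 kt ≥ 30 kt ⇒ rapid intensification.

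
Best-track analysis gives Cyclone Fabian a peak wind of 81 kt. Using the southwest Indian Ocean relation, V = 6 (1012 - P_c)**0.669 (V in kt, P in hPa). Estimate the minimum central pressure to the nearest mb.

963 mb

ΔP = (V / 6)^(1/0.669) = (81/6)^1.495.
81/6 = 13.500; 13.500^1.495 ≈ 48.93 mb.
P_c = 1012 − 48.93 = 963.07 ≈ 963 mb.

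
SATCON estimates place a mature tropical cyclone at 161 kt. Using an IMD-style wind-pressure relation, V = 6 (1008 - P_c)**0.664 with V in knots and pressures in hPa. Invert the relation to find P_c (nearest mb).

866 mb

ΔP = (V / 6)^(1/0.664) = (161/6)^1.506.
161/6 = 26.833; 26.833^1.506 ≈ 141.78 mb.
P_c = 1008 − 141.78 = 866.22 ≈ 866 mb.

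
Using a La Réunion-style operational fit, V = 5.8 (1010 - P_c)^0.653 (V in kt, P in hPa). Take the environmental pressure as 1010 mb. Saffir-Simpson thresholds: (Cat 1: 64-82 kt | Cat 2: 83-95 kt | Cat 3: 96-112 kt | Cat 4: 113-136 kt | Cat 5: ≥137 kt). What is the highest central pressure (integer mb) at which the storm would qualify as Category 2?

951 mb

Category 2 begins at V = 83 kt.
Required ΔP = (83/5.8)^(1/0.653) = 14.310^1.531 ≈ 58.85 mb.
P_c ≤ 1010 − 58.85 = 951.15, so the highest integer P_c is 951 mb.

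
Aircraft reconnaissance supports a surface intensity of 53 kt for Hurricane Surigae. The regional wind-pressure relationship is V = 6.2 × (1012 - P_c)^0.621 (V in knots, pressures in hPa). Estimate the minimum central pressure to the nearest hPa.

980 hPa

ΔP = (V / 6.2)^(1/0.621) = (53/6.2)^1.610.
53/6.2 = 8.548; 8.548^1.610 ≈ 31.67 hPa.
P_c = 1012 − 31.67 = 980.33 ≈ 980 hPa.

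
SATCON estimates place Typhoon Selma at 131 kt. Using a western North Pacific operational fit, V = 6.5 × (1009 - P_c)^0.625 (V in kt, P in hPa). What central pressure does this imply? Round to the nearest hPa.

ΔP = (V / 6.5)^(1/0.625) = (131/6.5)^1.600.
131/6.5 = 20.154; 20.154^1.600 ≈ 122.17 hPa.
P_c = 1009 − 122.17 = 886.83 ≈ 887 hPa.

887 hPa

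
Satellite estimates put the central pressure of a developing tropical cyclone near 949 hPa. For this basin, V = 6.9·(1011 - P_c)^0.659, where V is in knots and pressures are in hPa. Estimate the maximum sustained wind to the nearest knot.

105 kt

ΔP = 1011 − 949 = 62 hPa.
62^0.659 ≈ 15.177.
V ≈ 6.9 × 15.177 ≈ 104.7 kt.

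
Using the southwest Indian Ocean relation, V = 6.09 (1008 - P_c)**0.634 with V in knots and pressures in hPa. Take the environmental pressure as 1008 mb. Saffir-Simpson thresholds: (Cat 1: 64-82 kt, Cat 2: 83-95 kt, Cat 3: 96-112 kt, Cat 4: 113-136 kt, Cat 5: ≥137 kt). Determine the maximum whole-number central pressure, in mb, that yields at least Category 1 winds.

967 mb

Category 1 begins at V = 64 kt.
Required ΔP = (64/6.09)^(1/0.634) = 10.509^1.577 ≈ 40.86 mb.
P_c ≤ 1008 − 40.86 = 967.14, so the highest integer P_c is 967 mb.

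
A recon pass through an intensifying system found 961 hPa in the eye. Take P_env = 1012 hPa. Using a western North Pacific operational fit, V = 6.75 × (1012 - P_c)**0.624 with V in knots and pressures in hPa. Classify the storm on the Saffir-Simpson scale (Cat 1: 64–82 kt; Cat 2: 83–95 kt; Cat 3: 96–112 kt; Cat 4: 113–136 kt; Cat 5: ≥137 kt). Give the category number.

1

ΔP = 1012 − 961 = 51 hPa.
V ≈ 6.75 × 51^0.624 = 6.75 × 11.63 ≈ 78 kt.
78 kt falls in the Category 1 band.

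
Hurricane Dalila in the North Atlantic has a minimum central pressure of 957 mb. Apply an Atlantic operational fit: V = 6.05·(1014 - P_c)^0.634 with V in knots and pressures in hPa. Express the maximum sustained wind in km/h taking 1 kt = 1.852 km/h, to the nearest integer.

ΔP = 1014 − 957 = 57 mb.
V ≈ 6.05 × 57^0.634 = 6.05 × 12.979 ≈ 78.520 kt.
78.520 × 1.852 ≈ 145.42 km/h → 145 km/h.

145 km/h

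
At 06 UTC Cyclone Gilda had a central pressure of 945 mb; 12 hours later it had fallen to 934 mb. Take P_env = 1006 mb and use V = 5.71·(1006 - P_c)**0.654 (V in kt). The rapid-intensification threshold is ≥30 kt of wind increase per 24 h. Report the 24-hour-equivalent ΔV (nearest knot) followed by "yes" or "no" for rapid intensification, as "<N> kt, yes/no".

19 kt, no

V₁: ΔP = 61, V ≈ 5.71 × 61^0.654 ≈ 83.99 kt.
V₂: ΔP = 72, V ≈ 5.71 × 72^0.654 ≈ 93.61 kt.
ΔV over 12 h = 9.62 kt → 24 h equivalent = 9.62 × 24/12 ≈ 19.24 kt.
19 kt < 30 kt ⇒ not rapid intensification.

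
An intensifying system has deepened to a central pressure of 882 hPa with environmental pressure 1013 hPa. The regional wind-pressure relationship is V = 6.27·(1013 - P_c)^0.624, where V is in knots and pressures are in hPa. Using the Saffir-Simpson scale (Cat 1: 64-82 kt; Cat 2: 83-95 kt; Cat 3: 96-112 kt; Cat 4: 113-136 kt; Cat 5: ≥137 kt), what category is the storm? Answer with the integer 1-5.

4

ΔP = 1013 − 882 = 131 hPa.
V ≈ 6.27 × 131^0.624 = 6.27 × 20.95 ≈ 131 kt.
131 kt falls in the Category 4 band.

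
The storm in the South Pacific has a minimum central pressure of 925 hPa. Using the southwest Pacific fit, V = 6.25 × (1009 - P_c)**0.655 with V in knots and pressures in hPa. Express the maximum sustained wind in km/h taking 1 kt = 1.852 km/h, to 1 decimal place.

210.8 km/h

ΔP = 1009 − 925 = 84 hPa.
V ≈ 6.25 × 84^0.655 = 6.25 × 18.214 ≈ 113.837 kt.
113.837 × 1.852 ≈ 210.83 km/h → 210.8 km/h.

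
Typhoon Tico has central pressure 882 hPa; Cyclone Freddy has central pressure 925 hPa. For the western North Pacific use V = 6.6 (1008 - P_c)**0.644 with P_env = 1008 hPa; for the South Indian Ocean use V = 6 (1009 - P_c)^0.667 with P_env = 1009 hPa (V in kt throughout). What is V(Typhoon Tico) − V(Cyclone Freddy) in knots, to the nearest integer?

Typhoon Tico: ΔP = 126; V ≈ 6.6 × 126^0.644 ≈ 148.66 kt.
Cyclone Freddy: ΔP = 84; V ≈ 6 × 84^0.667 ≈ 115.25 kt.
Difference ≈ 148.66 − 115.25 = 33.41 → 33 kt.

33 kt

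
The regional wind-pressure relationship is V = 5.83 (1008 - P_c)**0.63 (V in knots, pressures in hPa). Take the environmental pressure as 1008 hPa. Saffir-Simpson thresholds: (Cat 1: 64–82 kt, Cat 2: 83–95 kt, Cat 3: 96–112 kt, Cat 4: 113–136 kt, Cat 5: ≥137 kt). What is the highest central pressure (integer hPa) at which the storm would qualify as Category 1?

963 hPa

Category 1 begins at V = 64 kt.
Required ΔP = (64/5.83)^(1/0.63) = 10.978^1.587 ≈ 44.83 hPa.
P_c ≤ 1008 − 44.83 = 963.17, so the highest integer P_c is 963 hPa.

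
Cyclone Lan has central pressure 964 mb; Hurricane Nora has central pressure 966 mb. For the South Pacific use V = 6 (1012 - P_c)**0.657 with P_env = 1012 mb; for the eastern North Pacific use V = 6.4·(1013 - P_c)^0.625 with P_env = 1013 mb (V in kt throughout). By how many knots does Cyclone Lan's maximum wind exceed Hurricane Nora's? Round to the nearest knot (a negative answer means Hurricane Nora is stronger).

5 kt

Cyclone Lan: ΔP = 48; V ≈ 6 × 48^0.657 ≈ 76.34 kt.
Hurricane Nora: ΔP = 47; V ≈ 6.4 × 47^0.625 ≈ 71.00 kt.
Difference ≈ 76.34 − 71.00 = 5.34 → 5 kt.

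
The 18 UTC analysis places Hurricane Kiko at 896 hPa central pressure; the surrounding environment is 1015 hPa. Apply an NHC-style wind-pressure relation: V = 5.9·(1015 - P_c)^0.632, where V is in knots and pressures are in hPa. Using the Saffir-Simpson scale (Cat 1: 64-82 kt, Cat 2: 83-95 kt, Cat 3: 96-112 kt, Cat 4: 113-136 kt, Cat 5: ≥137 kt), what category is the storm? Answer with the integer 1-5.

4

ΔP = 1015 − 896 = 119 hPa.
V ≈ 5.9 × 119^0.632 = 5.9 × 20.50 ≈ 121 kt.
121 kt falls in the Category 4 band.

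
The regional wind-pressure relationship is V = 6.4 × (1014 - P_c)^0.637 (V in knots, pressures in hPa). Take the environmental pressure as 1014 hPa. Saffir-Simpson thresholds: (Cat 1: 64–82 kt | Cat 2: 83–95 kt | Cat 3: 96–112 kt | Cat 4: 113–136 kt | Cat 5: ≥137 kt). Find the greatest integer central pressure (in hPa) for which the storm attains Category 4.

Category 4 begins at V = 113 kt.
Required ΔP = (113/6.4)^(1/0.637) = 17.656^1.570 ≈ 90.67 hPa.
P_c ≤ 1014 − 90.67 = 923.33, so the highest integer P_c is 923 hPa.

923 hPa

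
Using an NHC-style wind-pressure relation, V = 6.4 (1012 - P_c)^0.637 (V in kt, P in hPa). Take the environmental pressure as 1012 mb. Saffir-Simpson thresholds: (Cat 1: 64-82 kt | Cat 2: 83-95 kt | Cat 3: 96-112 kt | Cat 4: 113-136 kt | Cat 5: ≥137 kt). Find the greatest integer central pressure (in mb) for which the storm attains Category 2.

956 mb

Category 2 begins at V = 83 kt.
Required ΔP = (83/6.4)^(1/0.637) = 12.969^1.570 ≈ 55.86 mb.
P_c ≤ 1012 − 55.86 = 956.14, so the highest integer P_c is 956 mb.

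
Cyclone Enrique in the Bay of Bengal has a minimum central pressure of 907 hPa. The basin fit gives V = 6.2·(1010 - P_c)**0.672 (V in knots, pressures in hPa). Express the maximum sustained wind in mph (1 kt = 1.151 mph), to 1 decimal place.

160.7 mph

ΔP = 1010 − 907 = 103 hPa.
V ≈ 6.2 × 103^0.672 = 6.2 × 22.523 ≈ 139.643 kt.
139.643 × 1.151 ≈ 160.73 mph → 160.7 mph.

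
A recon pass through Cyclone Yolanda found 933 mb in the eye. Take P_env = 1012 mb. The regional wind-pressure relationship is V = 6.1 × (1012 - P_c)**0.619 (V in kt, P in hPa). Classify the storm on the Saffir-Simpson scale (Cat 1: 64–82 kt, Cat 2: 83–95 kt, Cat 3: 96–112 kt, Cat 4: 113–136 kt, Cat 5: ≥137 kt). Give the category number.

ΔP = 1012 − 933 = 79 mb.
V ≈ 6.1 × 79^0.619 = 6.1 × 14.95 ≈ 91 kt.
91 kt falls in the Category 2 band.

2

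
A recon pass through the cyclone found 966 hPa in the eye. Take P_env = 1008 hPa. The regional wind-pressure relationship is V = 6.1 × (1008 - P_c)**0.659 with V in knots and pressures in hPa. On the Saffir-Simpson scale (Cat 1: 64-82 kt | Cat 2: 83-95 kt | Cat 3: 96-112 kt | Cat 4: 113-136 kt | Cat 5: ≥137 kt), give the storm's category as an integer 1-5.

1

ΔP = 1008 − 966 = 42 hPa.
V ≈ 6.1 × 42^0.659 = 6.1 × 11.74 ≈ 72 kt.
72 kt falls in the Category 1 band.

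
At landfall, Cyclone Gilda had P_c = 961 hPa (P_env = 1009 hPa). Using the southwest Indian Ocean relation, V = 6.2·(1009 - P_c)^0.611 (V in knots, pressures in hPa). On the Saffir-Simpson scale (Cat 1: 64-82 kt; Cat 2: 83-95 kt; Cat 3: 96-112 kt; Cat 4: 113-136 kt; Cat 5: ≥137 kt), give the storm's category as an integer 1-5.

ΔP = 1009 − 961 = 48 hPa.
V ≈ 6.2 × 48^0.611 = 6.2 × 10.65 ≈ 66 kt.
66 kt falls in the Category 1 band.

1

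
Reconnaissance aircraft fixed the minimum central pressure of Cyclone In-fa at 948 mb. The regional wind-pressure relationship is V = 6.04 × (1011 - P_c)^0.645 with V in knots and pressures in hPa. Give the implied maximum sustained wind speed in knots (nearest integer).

87 kt

ΔP = 1011 − 948 = 63 mb.
63^0.645 ≈ 14.474.
V ≈ 6.04 × 14.474 ≈ 87.4 kt.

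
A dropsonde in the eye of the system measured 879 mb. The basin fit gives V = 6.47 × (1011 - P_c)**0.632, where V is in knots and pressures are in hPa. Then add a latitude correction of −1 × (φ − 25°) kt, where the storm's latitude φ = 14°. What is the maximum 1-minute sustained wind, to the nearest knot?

153 kt

ΔP = 1011 − 879 = 132 mb.
132^0.632 ≈ 21.888.
V ≈ 6.47 × 21.888 ≈ 141.6 kt.
Latitude correction: −1 × (14 − 25) = 11 kt.
Corrected V ≈ 152.6 kt → 153 kt.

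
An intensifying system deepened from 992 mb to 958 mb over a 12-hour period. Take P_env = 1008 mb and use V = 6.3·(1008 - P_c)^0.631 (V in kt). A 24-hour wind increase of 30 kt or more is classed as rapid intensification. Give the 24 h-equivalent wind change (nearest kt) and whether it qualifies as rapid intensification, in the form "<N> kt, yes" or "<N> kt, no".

V₁: ΔP = 16, V ≈ 6.3 × 16^0.631 ≈ 36.24 kt.
V₂: ΔP = 50, V ≈ 6.3 × 50^0.631 ≈ 74.37 kt.
ΔV over 12 h = 38.13 kt → 24 h equivalent = 38.13 × 24/12 ≈ 76.26 kt.
76 kt ≥ 30 kt ⇒ rapid intensification.

76 kt, yes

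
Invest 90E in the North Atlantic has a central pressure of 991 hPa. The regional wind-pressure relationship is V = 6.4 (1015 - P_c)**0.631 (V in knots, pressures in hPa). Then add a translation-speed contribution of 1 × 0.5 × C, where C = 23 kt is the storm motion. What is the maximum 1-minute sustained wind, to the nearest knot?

59 kt

ΔP = 1015 − 991 = 24 hPa.
24^0.631 ≈ 7.429.
V ≈ 6.4 × 7.429 ≈ 47.5 kt.
Translation term: 1 × 0.5 × 23 = 11.5 kt.
Corrected V ≈ 59 kt → 59 kt.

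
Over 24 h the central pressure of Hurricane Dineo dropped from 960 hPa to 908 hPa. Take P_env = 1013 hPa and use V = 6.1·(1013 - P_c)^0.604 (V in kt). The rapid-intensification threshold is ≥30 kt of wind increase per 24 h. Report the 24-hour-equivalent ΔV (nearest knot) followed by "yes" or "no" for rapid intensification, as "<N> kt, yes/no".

34 kt, yes

V₁: ΔP = 53, V ≈ 6.1 × 53^0.604 ≈ 67.11 kt.
V₂: ΔP = 105, V ≈ 6.1 × 105^0.604 ≈ 101.42 kt.
ΔV over 24 h = 34.31 kt → 24 h equivalent = 34.31 × 24/24 ≈ 34.31 kt.
34 kt ≥ 30 kt ⇒ rapid intensification.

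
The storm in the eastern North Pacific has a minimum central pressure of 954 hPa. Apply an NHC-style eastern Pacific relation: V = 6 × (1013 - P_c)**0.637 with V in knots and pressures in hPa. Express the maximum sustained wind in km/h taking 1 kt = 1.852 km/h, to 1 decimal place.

149.2 km/h

ΔP = 1013 − 954 = 59 hPa.
V ≈ 6 × 59^0.637 = 6 × 13.429 ≈ 80.572 kt.
80.572 × 1.852 ≈ 149.22 km/h → 149.2 km/h.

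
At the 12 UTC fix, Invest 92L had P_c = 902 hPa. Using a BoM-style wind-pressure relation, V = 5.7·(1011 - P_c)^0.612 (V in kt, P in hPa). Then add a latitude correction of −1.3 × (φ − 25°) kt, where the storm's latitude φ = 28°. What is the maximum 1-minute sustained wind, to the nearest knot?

97 kt

ΔP = 1011 − 902 = 109 hPa.
109^0.612 ≈ 17.657.
V ≈ 5.7 × 17.657 ≈ 100.6 kt.
Latitude correction: −1.3 × (28 − 25) = -3.9 kt.
Corrected V ≈ 96.7 kt → 97 kt.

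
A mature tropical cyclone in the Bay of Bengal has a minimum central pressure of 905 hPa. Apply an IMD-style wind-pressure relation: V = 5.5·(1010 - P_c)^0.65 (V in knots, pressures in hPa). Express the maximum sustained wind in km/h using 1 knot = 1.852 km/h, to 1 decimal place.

ΔP = 1010 − 905 = 105 hPa.
V ≈ 5.5 × 105^0.65 = 5.5 × 20.596 ≈ 113.275 kt.
113.275 × 1.852 ≈ 209.79 km/h → 209.8 km/h.

209.8 km/h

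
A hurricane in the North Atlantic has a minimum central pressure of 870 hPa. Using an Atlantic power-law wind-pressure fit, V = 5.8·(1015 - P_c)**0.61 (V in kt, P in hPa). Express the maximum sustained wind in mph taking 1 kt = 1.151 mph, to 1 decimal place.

ΔP = 1015 − 870 = 145 hPa.
V ≈ 5.8 × 145^0.61 = 5.8 × 20.818 ≈ 120.743 kt.
120.743 × 1.151 ≈ 138.98 mph → 139.0 mph.

139.0 mph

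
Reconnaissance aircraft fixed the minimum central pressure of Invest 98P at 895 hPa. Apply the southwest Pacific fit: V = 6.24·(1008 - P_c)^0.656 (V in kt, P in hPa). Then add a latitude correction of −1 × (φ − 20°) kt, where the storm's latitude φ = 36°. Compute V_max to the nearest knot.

123 kt

ΔP = 1008 − 895 = 113 hPa.
113^0.656 ≈ 22.224.
V ≈ 6.24 × 22.224 ≈ 138.7 kt.
Latitude correction: −1 × (36 − 20) = -16 kt.
Corrected V ≈ 122.7 kt → 123 kt.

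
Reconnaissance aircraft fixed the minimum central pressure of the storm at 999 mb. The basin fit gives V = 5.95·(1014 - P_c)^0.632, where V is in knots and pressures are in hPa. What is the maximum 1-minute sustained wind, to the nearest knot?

33 kt

ΔP = 1014 − 999 = 15 mb.
15^0.632 ≈ 5.537.
V ≈ 5.95 × 5.537 ≈ 32.9 kt.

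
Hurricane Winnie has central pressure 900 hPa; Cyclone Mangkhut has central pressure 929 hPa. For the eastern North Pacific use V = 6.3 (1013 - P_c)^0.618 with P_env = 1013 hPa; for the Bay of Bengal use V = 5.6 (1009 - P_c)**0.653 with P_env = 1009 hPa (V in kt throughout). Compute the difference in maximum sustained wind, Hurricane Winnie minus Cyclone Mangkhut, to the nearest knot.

Hurricane Winnie: ΔP = 113; V ≈ 6.3 × 113^0.618 ≈ 116.99 kt.
Cyclone Mangkhut: ΔP = 80; V ≈ 5.6 × 80^0.653 ≈ 97.93 kt.
Difference ≈ 116.99 − 97.93 = 19.06 → 19 kt.

19 kt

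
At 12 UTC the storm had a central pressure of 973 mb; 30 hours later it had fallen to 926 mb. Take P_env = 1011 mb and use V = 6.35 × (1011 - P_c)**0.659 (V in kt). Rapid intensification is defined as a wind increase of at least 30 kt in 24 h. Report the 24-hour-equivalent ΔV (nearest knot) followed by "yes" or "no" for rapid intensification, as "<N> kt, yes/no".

V₁: ΔP = 38, V ≈ 6.35 × 38^0.659 ≈ 69.80 kt.
V₂: ΔP = 85, V ≈ 6.35 × 85^0.659 ≈ 118.65 kt.
ΔV over 30 h = 48.85 kt → 24 h equivalent = 48.85 × 24/30 ≈ 39.08 kt.
39 kt ≥ 30 kt ⇒ rapid intensification.

39 kt, yes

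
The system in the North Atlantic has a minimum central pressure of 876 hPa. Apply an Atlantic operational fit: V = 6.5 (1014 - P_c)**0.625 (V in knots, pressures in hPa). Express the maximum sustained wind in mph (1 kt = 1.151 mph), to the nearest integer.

ΔP = 1014 − 876 = 138 hPa.
V ≈ 6.5 × 138^0.625 = 6.5 × 21.748 ≈ 141.364 kt.
141.364 × 1.151 ≈ 162.71 mph → 163 mph.

163 mph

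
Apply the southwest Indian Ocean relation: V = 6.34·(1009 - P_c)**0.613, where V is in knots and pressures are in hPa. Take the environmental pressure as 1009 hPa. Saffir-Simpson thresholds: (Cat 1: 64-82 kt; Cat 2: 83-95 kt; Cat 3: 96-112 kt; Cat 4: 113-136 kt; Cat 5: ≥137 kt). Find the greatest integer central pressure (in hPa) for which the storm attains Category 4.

Category 4 begins at V = 113 kt.
Required ΔP = (113/6.34)^(1/0.613) = 17.823^1.631 ≈ 109.84 hPa.
P_c ≤ 1009 − 109.84 = 899.16, so the highest integer P_c is 899 hPa.

899 hPa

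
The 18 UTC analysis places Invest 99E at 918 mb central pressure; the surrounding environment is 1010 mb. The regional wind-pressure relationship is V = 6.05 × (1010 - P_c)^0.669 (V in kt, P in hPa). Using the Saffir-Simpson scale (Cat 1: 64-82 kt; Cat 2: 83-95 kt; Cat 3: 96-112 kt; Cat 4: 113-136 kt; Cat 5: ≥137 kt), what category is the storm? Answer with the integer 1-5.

ΔP = 1010 − 918 = 92 mb.
V ≈ 6.05 × 92^0.669 = 6.05 × 20.60 ≈ 125 kt.
125 kt falls in the Category 4 band.

4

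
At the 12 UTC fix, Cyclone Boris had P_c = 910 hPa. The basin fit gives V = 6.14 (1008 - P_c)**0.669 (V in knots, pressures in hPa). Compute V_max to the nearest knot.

ΔP = 1008 − 910 = 98 hPa.
98^0.669 ≈ 21.485.
V ≈ 6.14 × 21.485 ≈ 131.9 kt.

132 kt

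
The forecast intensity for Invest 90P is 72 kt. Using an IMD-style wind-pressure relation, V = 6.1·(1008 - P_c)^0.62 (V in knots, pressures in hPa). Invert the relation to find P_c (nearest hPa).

954 hPa

ΔP = (V / 6.1)^(1/0.62) = (72/6.1)^1.613.
72/6.1 = 11.803; 11.803^1.613 ≈ 53.58 hPa.
P_c = 1008 − 53.58 = 954.42 ≈ 954 hPa.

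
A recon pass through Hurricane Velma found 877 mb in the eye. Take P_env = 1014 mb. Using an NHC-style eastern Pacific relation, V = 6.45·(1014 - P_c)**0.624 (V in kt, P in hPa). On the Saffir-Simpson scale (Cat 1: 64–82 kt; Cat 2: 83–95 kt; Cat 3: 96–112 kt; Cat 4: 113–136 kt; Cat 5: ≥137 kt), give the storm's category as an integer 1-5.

5

ΔP = 1014 − 877 = 137 mb.
V ≈ 6.45 × 137^0.624 = 6.45 × 21.54 ≈ 139 kt.
139 kt falls in the Category 5 band.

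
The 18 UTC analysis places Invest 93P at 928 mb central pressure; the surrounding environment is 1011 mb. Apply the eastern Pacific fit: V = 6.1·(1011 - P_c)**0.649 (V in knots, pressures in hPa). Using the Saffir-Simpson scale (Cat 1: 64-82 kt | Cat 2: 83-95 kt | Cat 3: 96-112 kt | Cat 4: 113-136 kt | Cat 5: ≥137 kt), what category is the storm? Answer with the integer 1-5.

ΔP = 1011 − 928 = 83 mb.
V ≈ 6.1 × 83^0.649 = 6.1 × 17.60 ≈ 107 kt.
107 kt falls in the Category 3 band.

3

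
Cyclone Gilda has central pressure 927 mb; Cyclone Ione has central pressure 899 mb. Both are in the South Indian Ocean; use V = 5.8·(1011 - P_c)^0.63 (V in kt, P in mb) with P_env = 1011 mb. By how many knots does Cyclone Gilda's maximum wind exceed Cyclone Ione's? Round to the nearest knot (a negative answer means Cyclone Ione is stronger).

Cyclone Gilda: ΔP = 84; V ≈ 5.8 × 84^0.63 ≈ 94.56 kt.
Cyclone Ione: ΔP = 112; V ≈ 5.8 × 112^0.63 ≈ 113.35 kt.
Difference ≈ 94.56 − 113.35 = -18.79 → -19 kt.

-19 kt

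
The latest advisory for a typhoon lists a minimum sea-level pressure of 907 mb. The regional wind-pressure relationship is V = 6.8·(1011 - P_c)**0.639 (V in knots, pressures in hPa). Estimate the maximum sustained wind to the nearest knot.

ΔP = 1011 − 907 = 104 mb.
104^0.639 ≈ 19.448.
V ≈ 6.8 × 19.448 ≈ 132.2 kt.

132 kt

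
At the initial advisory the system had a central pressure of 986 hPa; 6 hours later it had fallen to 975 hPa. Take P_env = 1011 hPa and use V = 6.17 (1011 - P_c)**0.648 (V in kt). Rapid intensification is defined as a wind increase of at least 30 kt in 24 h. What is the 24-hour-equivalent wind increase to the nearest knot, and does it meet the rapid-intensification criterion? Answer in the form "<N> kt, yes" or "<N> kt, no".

V₁: ΔP = 25, V ≈ 6.17 × 25^0.648 ≈ 49.68 kt.
V₂: ΔP = 36, V ≈ 6.17 × 36^0.648 ≈ 62.92 kt.
ΔV over 6 h = 13.24 kt → 24 h equivalent = 13.24 × 24/6 ≈ 52.96 kt.
53 kt ≥ 30 kt ⇒ rapid intensification.

53 kt, yes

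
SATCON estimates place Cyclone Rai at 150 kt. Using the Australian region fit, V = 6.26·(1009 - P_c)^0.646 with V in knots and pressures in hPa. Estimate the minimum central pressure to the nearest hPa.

ΔP = (V / 6.26)^(1/0.646) = (150/6.26)^1.548.
150/6.26 = 23.962; 23.962^1.548 ≈ 136.61 hPa.
P_c = 1009 − 136.61 = 872.39 ≈ 872 hPa.

872 hPa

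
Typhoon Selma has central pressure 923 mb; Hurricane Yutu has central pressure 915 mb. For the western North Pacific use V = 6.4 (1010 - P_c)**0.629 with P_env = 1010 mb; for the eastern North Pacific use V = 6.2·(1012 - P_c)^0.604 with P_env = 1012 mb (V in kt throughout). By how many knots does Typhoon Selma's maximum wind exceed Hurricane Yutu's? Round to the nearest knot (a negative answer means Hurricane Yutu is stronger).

8 kt

Typhoon Selma: ΔP = 87; V ≈ 6.4 × 87^0.629 ≈ 106.20 kt.
Hurricane Yutu: ΔP = 97; V ≈ 6.2 × 97^0.604 ≈ 98.27 kt.
Difference ≈ 106.20 − 98.27 = 7.93 → 8 kt.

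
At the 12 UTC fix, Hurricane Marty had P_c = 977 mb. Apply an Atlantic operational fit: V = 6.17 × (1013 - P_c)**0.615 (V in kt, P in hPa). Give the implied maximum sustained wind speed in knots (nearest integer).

56 kt

ΔP = 1013 − 977 = 36 mb.
36^0.615 ≈ 9.060.
V ≈ 6.17 × 9.060 ≈ 55.9 kt.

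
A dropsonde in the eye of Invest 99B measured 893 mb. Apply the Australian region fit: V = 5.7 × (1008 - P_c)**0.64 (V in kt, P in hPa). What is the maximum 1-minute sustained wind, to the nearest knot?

ΔP = 1008 − 893 = 115 mb.
115^0.64 ≈ 20.838.
V ≈ 5.7 × 20.838 ≈ 118.8 kt.

119 kt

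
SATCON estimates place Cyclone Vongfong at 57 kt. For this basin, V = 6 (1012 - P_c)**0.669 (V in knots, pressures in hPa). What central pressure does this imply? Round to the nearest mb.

ΔP = (V / 6)^(1/0.669) = (57/6)^1.495.
57/6 = 9.500; 9.500^1.495 ≈ 28.94 mb.
P_c = 1012 − 28.94 = 983.06 ≈ 983 mb.

983 mb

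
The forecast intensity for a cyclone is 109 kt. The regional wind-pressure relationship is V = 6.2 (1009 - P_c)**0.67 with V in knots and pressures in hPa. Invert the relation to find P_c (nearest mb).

ΔP = (V / 6.2)^(1/0.67) = (109/6.2)^1.493.
109/6.2 = 17.581; 17.581^1.493 ≈ 72.15 mb.
P_c = 1009 − 72.15 = 936.85 ≈ 937 mb.

937 mb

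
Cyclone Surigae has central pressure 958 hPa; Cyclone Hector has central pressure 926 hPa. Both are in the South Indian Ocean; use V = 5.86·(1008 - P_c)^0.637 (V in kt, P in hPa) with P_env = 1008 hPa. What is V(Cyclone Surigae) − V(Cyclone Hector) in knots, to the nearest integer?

Cyclone Surigae: ΔP = 50; V ≈ 5.86 × 50^0.637 ≈ 70.82 kt.
Cyclone Hector: ΔP = 82; V ≈ 5.86 × 82^0.637 ≈ 97.05 kt.
Difference ≈ 70.82 − 97.05 = -26.23 → -26 kt.

-26 kt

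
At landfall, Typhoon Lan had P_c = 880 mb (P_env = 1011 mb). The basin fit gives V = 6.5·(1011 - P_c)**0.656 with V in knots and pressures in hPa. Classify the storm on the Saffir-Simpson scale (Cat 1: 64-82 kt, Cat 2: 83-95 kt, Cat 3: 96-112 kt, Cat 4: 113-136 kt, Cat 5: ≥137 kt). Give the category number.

5

ΔP = 1011 − 880 = 131 mb.
V ≈ 6.5 × 131^0.656 = 6.5 × 24.49 ≈ 159 kt.
159 kt falls in the Category 5 band.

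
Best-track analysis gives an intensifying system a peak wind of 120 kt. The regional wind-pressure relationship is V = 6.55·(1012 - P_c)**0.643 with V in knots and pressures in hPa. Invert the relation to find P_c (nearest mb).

920 mb

ΔP = (V / 6.55)^(1/0.643) = (120/6.55)^1.555.
120/6.55 = 18.321; 18.321^1.555 ≈ 92.07 mb.
P_c = 1012 − 92.07 = 919.93 ≈ 920 mb.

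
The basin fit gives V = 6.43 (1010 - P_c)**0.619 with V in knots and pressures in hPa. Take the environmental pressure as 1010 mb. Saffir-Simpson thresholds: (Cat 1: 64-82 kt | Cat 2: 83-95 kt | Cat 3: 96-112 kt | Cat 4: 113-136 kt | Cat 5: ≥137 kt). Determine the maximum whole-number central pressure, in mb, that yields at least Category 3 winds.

931 mb

Category 3 begins at V = 96 kt.
Required ΔP = (96/6.43)^(1/0.619) = 14.930^1.616 ≈ 78.83 mb.
P_c ≤ 1010 − 78.83 = 931.17, so the highest integer P_c is 931 mb.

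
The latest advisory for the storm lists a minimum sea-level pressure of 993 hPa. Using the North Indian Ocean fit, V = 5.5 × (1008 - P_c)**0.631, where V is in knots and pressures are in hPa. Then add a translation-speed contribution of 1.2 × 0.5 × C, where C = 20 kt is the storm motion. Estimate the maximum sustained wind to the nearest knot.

42 kt

ΔP = 1008 − 993 = 15 hPa.
15^0.631 ≈ 5.522.
V ≈ 5.5 × 5.522 ≈ 30.4 kt.
Translation term: 1.2 × 0.5 × 20 = 12 kt.
Corrected V ≈ 42.4 kt → 42 kt.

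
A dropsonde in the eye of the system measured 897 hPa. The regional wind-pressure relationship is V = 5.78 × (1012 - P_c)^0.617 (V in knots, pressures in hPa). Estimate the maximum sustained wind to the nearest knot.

ΔP = 1012 − 897 = 115 hPa.
115^0.617 ≈ 18.683.
V ≈ 5.78 × 18.683 ≈ 108.0 kt.

108 kt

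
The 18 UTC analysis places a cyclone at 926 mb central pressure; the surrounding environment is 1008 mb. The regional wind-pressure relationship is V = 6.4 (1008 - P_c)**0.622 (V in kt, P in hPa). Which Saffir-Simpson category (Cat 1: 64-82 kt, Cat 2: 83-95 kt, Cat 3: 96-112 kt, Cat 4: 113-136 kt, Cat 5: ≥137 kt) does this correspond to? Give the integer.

ΔP = 1008 − 926 = 82 mb.
V ≈ 6.4 × 82^0.622 = 6.4 × 15.50 ≈ 99 kt.
99 kt falls in the Category 3 band.

3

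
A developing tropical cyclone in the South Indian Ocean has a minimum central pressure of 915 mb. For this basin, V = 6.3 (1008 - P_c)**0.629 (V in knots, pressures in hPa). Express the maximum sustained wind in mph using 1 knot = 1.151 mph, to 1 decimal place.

ΔP = 1008 − 915 = 93 mb.
V ≈ 6.3 × 93^0.629 = 6.3 × 17.305 ≈ 109.023 kt.
109.023 × 1.151 ≈ 125.48 mph → 125.5 mph.

125.5 mph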